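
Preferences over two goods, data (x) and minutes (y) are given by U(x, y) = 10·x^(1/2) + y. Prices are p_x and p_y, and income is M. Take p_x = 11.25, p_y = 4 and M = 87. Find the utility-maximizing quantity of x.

MU_x = 5/√x, MU_y = 1. Tangency: 5/√x = p_x/p_y.
Solve: √x = 5·p_y/p_x, so x*(p_x,p_y) = (5·p_y/p_x)², and y* = (M − p_x·x*)/p_y.
Plugging in: x* = (5·4/11.25)² = 3.1605.

x* = 3.1605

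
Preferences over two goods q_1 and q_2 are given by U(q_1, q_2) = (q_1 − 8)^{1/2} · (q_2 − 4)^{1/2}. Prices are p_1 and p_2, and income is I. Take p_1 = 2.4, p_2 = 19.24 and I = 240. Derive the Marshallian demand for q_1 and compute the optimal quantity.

q_1* = 37.9667

This is Cobb-Douglas in (q_1−8, q_2−4): tangency gives 0.5·p_2·(q_2−4) = 0.5·p_1·(q_1−8).
After buying the subsistence bundle (8, 4), a share 0.5 of the remaining income goes to q_1: q_1* = 8 + 0.5·(I − 8p_1 − 4p_2)/p_1.
Discretionary income = 240 − 8·2.4 − 4·19.24 = 143.84; q_1* = 8 + 0.5·143.84/2.4 = 37.9667.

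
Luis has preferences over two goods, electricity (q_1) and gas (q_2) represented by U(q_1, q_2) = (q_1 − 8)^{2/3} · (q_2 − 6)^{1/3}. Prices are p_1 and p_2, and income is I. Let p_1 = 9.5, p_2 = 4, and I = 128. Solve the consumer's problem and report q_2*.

q_2* = 8.3333

Discretionary income = 128 − 8·9.5 − 6·4 = 28; q_2* = 6 + 1/3·28/4 = 8.3333.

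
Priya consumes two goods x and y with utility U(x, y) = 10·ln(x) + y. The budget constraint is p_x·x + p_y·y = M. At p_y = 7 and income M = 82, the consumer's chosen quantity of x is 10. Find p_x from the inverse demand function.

MU_x = 10/x, MU_y = 1. Tangency: 10/x = p_x/p_y.
So x*(p_x,p_y) = 10·p_y/p_x, independent of income; and y* = (M − 10·p_y)/p_y.
Set x* = 10 in the demand function and solve for p_x: p_x = 7.

p_x = 7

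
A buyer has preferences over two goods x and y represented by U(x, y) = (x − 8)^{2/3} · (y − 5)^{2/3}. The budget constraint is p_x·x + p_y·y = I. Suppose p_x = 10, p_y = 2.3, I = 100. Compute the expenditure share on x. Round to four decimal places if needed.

share on x = 0.8425

This is Cobb-Douglas in (x−8, y−5): tangency gives 2/3·p_y·(y−5) = 2/3·p_x·(x−8).
After buying the subsistence bundle (8, 5), a share 0.5 of the remaining income goes to x: x* = 8 + 0.5·(I − 8p_x − 5p_y)/p_x.
Discretionary income = 100 − 8·10 − 5·2.3 = 8.5; x* = 8 + 0.5·8.5/10 = 8.425; y* = 5 + 0.5·8.5/2.3 = 6.8478.
Expenditure on x: 10·8.425 = 84.25; share = 0.8425.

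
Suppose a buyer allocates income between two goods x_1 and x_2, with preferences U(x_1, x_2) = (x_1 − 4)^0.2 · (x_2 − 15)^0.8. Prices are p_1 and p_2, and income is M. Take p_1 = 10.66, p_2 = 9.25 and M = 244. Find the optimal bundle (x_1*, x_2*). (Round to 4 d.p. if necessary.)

x_1* = 5.1747, x_2* = 20.4149

This is Cobb-Douglas in (x_1−4, x_2−15): tangency gives 0.2·p_2·(x_2−15) = 0.8·p_1·(x_1−4).
After buying the subsistence bundle (4, 15), a share 0.2 of the remaining income goes to x_1: x_1* = 4 + 0.2·(M − 4p_1 − 15p_2)/p_1.
Discretionary income = 244 − 4·10.66 − 15·9.25 = 62.61; x_1* = 4 + 0.2·62.61/10.66 = 5.1747; x_2* = 15 + 0.8·62.61/9.25 = 20.4149.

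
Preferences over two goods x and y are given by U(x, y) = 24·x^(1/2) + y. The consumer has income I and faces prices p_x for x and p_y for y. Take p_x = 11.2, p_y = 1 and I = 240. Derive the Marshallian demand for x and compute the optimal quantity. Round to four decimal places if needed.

x* = 1.148

MU_x = 12/√x, MU_y = 1. Tangency: 12/√x = p_x/p_y.
Solve: √x = 12·p_y/p_x, so x*(p_x,p_y) = (12·p_y/p_x)², and y* = (I − p_x·x*)/p_y.
Plugging in: x* = (12·1/11.2)² = 1.148.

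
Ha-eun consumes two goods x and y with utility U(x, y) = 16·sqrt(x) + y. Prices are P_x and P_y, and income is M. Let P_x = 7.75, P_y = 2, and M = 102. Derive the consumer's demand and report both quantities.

x* = 4.2622, y* = 34.4839

Solve: √x = 8·P_y/P_x, so x*(P_x,P_y) = (8·P_y/P_x)², and y* = (M − P_x·x*)/P_y.
Plugging in: x* = (8·2/7.75)² = 4.2622, y* = 34.4839.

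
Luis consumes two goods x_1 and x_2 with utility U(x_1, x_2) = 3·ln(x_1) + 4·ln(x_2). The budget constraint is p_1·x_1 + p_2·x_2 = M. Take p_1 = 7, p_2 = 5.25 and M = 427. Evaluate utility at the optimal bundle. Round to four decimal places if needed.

V = 25.1465

MU_x_1/MU_x_2 = (3·x_2)/(4·x_1); tangency sets this equal to p_1/p_2.
Rearranging, p_2·x_2 = (4/3)·p_1·x_1. Substituting into the budget gives p_1·x_1·(1 + (4/3)) = M.
Demand: x_1*(p_1,p_2,M) = 3/7·M/p_1 and x_2* = 4/7·M/p_2.
At p_1=7, p_2=5.25, M=427: x_1* = 3/7·427/7 = 26.1429, x_2* = 46.4762.
Utility at the optimum: U(26.1429, 46.4762) = 25.1465.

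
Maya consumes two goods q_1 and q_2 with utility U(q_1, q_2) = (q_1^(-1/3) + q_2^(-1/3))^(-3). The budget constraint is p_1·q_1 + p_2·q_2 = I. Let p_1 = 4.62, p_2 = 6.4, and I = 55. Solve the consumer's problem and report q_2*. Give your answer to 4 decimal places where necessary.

q_2* = 4.4718

Substitute q_2 = (q_2/q_1)·q_1 into the budget: q_1* = I/(p_1 + p_2·(q_2/q_1)).
Numerically q_2/q_1 = 0.783153, so q_1* = 55/(4.62 + 6.4·0.783153) = 5.71 and q_2* = 0.783153·5.71 = 4.4718.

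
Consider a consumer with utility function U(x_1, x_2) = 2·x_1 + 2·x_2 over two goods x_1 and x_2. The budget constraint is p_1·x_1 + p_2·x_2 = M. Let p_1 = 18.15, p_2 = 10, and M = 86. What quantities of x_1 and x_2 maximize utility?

Perfect substitutes: compare marginal utility per dollar. 2/p_1 vs 2/p_2 → 0.1102 vs 0.2.
x_2 gives more utility per dollar, so spend all income on x_2: x_2* = M/p_2, x_1* = 0.
Numerically: x_1* = 0, x_2* = 8.6.

x_1* = 0, x_2* = 8.6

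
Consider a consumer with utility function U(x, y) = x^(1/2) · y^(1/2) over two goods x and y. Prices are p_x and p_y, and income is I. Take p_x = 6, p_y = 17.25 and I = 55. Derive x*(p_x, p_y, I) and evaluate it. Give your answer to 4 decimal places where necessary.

The MRS is y/x. Set MRS = p_x/p_y.
Rearranging, p_y·y = p_x·x. Substituting into the budget gives p_x·x·(1 + 1) = I.
Demand: x*(p_x,p_y,I) = 0.5·I/p_x and y* = 0.5·I/p_y.
At p_x=6, p_y=17.25, I=55: x* = 0.5·55/6 = 4.5833.

x* = 4.5833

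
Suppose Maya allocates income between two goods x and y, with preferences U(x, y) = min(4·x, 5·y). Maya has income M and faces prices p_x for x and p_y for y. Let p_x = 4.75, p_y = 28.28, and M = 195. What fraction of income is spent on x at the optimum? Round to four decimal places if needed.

Leontief preferences: the optimum is at the kink where x/5 = y/4, i.e. y = (4/5)·x.
Budget: p_x·x + p_y·(4/5)·x = M, so (5·p_x + 4·p_y)·x = 5·M.
Demand: x*(p_x,p_y,M) = 5·M/(5·p_x + 4·p_y), y* = 4·M/(5·p_x + 4·p_y).
Here 5·4.75 + 4·28.28 = 136.87, giving x* = 7.1235 and y* = 5.6988.
Expenditure on x: 4.75·7.1235 = 33.8369; share = 0.1735.

share on x = 0.1735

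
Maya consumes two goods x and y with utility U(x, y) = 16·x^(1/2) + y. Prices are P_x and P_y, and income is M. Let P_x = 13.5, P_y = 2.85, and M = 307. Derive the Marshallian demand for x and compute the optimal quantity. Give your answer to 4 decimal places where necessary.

MU_x = 8/√x, MU_y = 1. Tangency: 8/√x = P_x/P_y.
Solve: √x = 8·P_y/P_x, so x*(P_x,P_y) = (8·P_y/P_x)², and y* = (M − P_x·x*)/P_y.
Plugging in: x* = (8·2.85/13.5)² = 2.8523.

x* = 2.8523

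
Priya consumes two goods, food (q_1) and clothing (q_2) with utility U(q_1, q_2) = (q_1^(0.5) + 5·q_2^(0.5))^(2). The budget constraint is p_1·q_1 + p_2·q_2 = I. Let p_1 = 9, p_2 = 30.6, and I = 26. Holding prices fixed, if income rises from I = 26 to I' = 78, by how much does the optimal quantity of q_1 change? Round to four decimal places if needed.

Δq_1* = 0.6917

With the ratio pinned down, the budget gives q_1* = I/(p_1 + p_2·(q_2/q_1)) and q_2* = (q_2/q_1)·q_1*.
Numerically q_2/q_1 = 2.16263, so q_1* = 26/(9 + 30.6·2.16263) = 0.3459.
At I' = 78: q_1* = 1.0376. Change: 1.0376 − 0.3459 = 0.6917.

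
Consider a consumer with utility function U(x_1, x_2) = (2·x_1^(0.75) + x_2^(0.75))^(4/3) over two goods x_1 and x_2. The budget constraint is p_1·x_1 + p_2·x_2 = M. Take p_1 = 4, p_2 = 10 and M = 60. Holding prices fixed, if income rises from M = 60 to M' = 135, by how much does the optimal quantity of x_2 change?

Δx_2* = 0.0299

MRS = MU_x_1/MU_x_2 = 2·(x_2/x_1)^(0.25). Set equal to p_1/p_2.
Solve for the ratio: x_2/x_1 = [(1/2)·p_1/p_2]^(4).
With the ratio pinned down, the budget gives x_1* = M/(p_1 + p_2·(x_2/x_1)) and x_2* = (x_2/x_1)·x_1*.
Numerically x_2/x_1 = 0.0016, so x_1* = 60/(4 + 10·0.0016) = 14.9402 and x_2* = 0.0016·14.9402 = 0.0239.
At M' = 135: x_2* = 0.0538. Change: 0.0538 − 0.0239 = 0.0299.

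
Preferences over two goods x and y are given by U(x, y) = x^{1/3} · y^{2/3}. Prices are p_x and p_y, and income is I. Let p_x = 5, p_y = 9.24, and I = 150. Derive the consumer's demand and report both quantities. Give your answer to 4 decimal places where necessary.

The MRS is (1/2)·y/x. Set MRS = p_x/p_y.
So 1/3·p_y·y = 2/3·p_x·x; combined with the budget, a share 1/3 of income goes to x.
Demand: x*(p_x,p_y,I) = 1/3·I/p_x and y* = 2/3·I/p_y.
At p_x=5, p_y=9.24, I=150: x* = 1/3·150/5 = 10, y* = 10.8225.

x* = 10, y* = 10.8225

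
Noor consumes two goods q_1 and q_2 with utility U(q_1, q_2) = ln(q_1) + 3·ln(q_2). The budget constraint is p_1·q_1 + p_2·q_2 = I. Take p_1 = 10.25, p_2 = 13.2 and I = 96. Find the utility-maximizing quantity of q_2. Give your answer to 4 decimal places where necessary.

q_2* = 5.4545

Demand: q_1*(p_1,p_2,I) = 0.25·I/p_1 and q_2* = 0.75·I/p_2.
At p_1=10.25, p_2=13.2, I=96: q_2* = 0.75·96/13.2 = 5.4545.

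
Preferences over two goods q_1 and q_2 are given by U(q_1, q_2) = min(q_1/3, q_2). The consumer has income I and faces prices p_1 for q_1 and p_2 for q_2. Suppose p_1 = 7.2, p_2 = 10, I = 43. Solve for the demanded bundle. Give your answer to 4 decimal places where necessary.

q_1* = 4.0823, q_2* = 1.3608

With perfect complements, no substitution: consume in ratio q_1:q_2 = 3:1.
Budget: p_1·q_1 + p_2·(1/3)·q_1 = I, so (3·p_1 + p_2)·q_1 = 3·I.
Demand: q_1*(p_1,p_2,I) = 3·I/(3·p_1 + p_2), q_2* = I/(3·p_1 + p_2).
Here 3·7.2 + 10 = 31.6, giving q_1* = 4.0823 and q_2* = 1.3608.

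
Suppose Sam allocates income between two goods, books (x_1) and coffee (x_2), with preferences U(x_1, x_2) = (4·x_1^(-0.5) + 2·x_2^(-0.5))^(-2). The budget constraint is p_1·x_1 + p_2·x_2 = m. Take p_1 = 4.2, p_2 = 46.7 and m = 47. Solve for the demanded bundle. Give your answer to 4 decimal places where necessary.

Numerically x_2/x_1 = 0.126455, so x_1* = 47/(4.2 + 46.7·0.126455) = 4.651 and x_2* = 0.126455·4.651 = 0.5881.

x_1* = 4.651, x_2* = 0.5881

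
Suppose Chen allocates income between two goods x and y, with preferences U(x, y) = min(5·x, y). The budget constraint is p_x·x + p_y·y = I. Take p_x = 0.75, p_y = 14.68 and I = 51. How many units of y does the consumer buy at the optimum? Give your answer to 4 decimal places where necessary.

y* = 3.439

With perfect complements, no substitution: consume in ratio x:y = 1:5.
Budget: p_x·x + p_y·5·x = I, so (p_x + 5·p_y)·x = I.
Demand: x*(p_x,p_y,I) = I/(p_x + 5·p_y), y* = 5·I/(p_x + 5·p_y).
Here 0.75 + 5·14.68 = 74.15, giving y* = 3.439.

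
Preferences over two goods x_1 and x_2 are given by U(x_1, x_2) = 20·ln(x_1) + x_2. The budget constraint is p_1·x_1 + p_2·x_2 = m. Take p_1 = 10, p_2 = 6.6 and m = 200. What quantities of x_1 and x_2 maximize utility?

Set MRS = p_1/p_2: (20/x_1)/1 = p_1/p_2.
So x_1*(p_1,p_2) = 20·p_2/p_1, independent of income; and x_2* = (m − 20·p_2)/p_2.
At the given prices: x_1* = 20·6.6/10 = 13.2, and x_2* = 10.303.

x_1* = 13.2, x_2* = 10.303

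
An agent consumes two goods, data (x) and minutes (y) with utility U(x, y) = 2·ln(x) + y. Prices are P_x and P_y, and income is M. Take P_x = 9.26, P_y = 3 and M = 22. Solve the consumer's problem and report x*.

Set MRS = P_x/P_y: (2/x)/1 = P_x/P_y.
So x*(P_x,P_y) = 2·P_y/P_x, independent of income; and y* = (M − 2·P_y)/P_y.
At the given prices: x* = 2·3/9.26 = 0.6479.

x* = 0.6479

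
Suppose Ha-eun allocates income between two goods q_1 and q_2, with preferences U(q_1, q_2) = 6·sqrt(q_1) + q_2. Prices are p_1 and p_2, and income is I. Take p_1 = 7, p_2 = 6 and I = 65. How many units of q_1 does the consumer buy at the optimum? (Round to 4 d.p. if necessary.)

q_1* = 6.6122

Set MRS = p_1/p_2: 3·q_1^(−1/2) = p_1/p_2.
Thus q_1* = (3·p_2/p_1)² — independent of I — with the rest of income spent on q_2.
Plugging in: q_1* = (3·6/7)² = 6.6122.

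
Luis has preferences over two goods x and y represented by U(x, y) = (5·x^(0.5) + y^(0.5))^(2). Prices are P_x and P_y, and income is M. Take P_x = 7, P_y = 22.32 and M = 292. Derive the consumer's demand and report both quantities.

MRS = MU_x/MU_y = 5·(y/x)^(0.5). Set equal to P_x/P_y.
Hence y/x = ((1/5)·P_x/P_y)^(1/(0.5)), i.e. raised to the 2 power.
With the ratio pinned down, the budget gives x* = M/(P_x + P_y·(y/x)) and y* = (y/x)·x*.
Numerically y/x = 0.003934, so x* = 292/(7 + 22.32·0.003934) = 41.1975 and y* = 0.003934·41.1975 = 0.1621.

x* = 41.1975, y* = 0.1621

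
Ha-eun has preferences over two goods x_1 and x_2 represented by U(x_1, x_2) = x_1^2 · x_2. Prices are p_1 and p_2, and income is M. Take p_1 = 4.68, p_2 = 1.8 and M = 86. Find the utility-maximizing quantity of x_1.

x_1* = 12.2507

Tangency: MRS = 2·x_2/x_1 = p_1/p_2.
Rearranging, p_2·x_2 = (1/2)·p_1·x_1. Substituting into the budget gives p_1·x_1·(1 + (1/2)) = M.
Demand: x_1*(p_1,p_2,M) = 2/3·M/p_1 and x_2* = 1/3·M/p_2.
At p_1=4.68, p_2=1.8, M=86: x_1* = 2/3·86/4.68 = 12.2507.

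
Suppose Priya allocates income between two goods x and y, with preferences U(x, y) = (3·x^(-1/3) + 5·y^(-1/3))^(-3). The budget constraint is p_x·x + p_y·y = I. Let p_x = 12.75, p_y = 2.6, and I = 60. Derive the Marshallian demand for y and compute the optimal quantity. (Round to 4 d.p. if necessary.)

y* = 11.4555

MRS = MU_x/MU_y = (3/5)·(y/x)^(4/3). Set equal to p_x/p_y.
Hence y/x = ((5/3)·p_x/p_y)^(1/(4/3)), i.e. raised to the 0.75 power.
With the ratio pinned down, the budget gives x* = I/(p_x + p_y·(y/x)) and y* = (y/x)·x*.
Numerically y/x = 4.833806, so x* = 60/(12.75 + 2.6·4.833806) = 2.3699 and y* = 4.833806·2.3699 = 11.4555.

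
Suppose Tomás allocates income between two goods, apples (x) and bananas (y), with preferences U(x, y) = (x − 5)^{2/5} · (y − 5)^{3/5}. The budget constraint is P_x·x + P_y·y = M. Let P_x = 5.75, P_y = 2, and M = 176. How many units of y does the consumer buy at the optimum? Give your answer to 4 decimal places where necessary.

y* = 46.175

Let x' = x−5, y' = y−5. MRS = (2/3)·y'/x' = P_x/P_y.
Substituting into the budget: x* = 5 + 0.4·(M − 5·P_x − 5·P_y)/P_x, and y* = 5 + 0.6·(…)/P_y.
Discretionary income = 176 − 5·5.75 − 5·2 = 137.25; y* = 5 + 0.6·137.25/2 = 46.175.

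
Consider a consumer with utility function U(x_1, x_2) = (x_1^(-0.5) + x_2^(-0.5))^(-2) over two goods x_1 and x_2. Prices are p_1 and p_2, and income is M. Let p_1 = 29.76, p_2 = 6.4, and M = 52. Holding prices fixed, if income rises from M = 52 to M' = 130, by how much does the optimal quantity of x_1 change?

Δx_1* = 1.639

MRS = MU_x_1/MU_x_2 = (x_2/x_1)^(1.5). Set equal to p_1/p_2.
Hence x_2/x_1 = (p_1/p_2)^(1/(1.5)), i.e. raised to the 2/3 power.
With the ratio pinned down, the budget gives x_1* = M/(p_1 + p_2·(x_2/x_1)) and x_2* = (x_2/x_1)·x_1*.
Numerically x_2/x_1 = 2.78592, so x_1* = 52/(29.76 + 6.4·2.78592) = 1.0927.
At M' = 130: x_1* = 2.7317. Change: 2.7317 − 1.0927 = 1.639.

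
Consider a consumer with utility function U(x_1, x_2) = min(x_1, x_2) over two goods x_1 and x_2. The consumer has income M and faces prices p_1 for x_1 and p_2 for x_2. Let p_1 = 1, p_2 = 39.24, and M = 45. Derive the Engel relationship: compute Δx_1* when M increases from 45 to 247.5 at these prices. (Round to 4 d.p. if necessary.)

Δx_1* = 5.0323

With perfect complements, no substitution: consume in ratio x_1:x_2 = 1:1.
Budget: p_1·x_1 + p_2·x_1 = M, so (p_1 + p_2)·x_1 = M.
Demand: x_1*(p_1,p_2,M) = M/(p_1 + p_2), x_2* = M/(p_1 + p_2).
Here 1 + 39.24 = 40.24, giving x_1* = 1.1183.
At M' = 247.5: x_1* = 6.1506. Change: 6.1506 − 1.1183 = 5.0323.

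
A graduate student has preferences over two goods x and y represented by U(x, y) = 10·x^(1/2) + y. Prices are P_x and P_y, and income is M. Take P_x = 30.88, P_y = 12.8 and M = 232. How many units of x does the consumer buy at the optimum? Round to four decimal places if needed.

x* = 4.2954

MU_x = 5/√x, MU_y = 1. Tangency: 5/√x = P_x/P_y.
Solve: √x = 5·P_y/P_x, so x*(P_x,P_y) = (5·P_y/P_x)², and y* = (M − P_x·x*)/P_y.
Plugging in: x* = (5·12.8/30.88)² = 4.2954.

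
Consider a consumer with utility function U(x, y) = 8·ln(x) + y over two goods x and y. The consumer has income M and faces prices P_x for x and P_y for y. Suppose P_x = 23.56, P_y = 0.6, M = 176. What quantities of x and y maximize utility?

x* = 0.2037, y* = 285.3333

MU_x = 8/x, MU_y = 1. Tangency: 8/x = P_x/P_y.
So x*(P_x,P_y) = 8·P_y/P_x, independent of income; and y* = (M − 8·P_y)/P_y.
At the given prices: x* = 8·0.6/23.56 = 0.2037, and y* = 285.3333.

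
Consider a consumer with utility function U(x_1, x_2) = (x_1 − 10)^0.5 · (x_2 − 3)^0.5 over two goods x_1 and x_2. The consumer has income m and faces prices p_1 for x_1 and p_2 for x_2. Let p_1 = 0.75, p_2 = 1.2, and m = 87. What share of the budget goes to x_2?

Discretionary income = 87 − 10·0.75 − 3·1.2 = 75.9; x_1* = 10 + 0.5·75.9/0.75 = 60.6; x_2* = 3 + 0.5·75.9/1.2 = 34.625.
Expenditure on x_2: 1.2·34.625 = 41.55; share = 0.4776.

share on x_2 = 0.4776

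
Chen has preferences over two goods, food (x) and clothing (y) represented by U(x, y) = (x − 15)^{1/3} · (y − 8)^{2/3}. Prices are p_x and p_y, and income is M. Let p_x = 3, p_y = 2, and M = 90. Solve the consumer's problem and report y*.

MRS = (1/2)·(y−8)/(x−15). Tangency with p_x/p_y gives y−8 = 2·(p_x/p_y)·(x−15).
Substituting into the budget: x* = 15 + 1/3·(M − 15·p_x − 8·p_y)/p_x, and y* = 8 + 2/3·(…)/p_y.
Discretionary income = 90 − 15·3 − 8·2 = 29; y* = 8 + 2/3·29/2 = 17.6667.

y* = 17.6667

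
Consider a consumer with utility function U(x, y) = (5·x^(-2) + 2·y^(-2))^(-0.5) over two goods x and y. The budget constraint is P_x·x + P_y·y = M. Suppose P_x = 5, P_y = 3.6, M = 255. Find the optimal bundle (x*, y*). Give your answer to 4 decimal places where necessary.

MRS = MU_x/MU_y = (5/2)·(y/x)^(3). Set equal to P_x/P_y.
Hence y/x = ((2/5)·P_x/P_y)^(1/(3)), i.e. raised to the 1/3 power.
Substitute y = (y/x)·x into the budget: x* = M/(P_x + P_y·(y/x)).
Numerically y/x = 0.822071, so x* = 255/(5 + 3.6·0.822071) = 32.0374 and y* = 0.822071·32.0374 = 26.337.

x* = 32.0374, y* = 26.337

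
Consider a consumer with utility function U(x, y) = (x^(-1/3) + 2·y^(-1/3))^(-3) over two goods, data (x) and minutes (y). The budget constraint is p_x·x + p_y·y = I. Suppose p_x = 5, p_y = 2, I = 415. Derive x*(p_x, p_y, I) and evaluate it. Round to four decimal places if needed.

x* = 35.5083

From the CES first-order condition, (1/2)·(y/x)^(4/3) = p_x/p_y.
Solve for the ratio: y/x = [2·p_x/p_y]^(0.75).
With the ratio pinned down, the budget gives x* = I/(p_x + p_y·(y/x)) and y* = (y/x)·x*.
Numerically y/x = 3.343702, so x* = 415/(5 + 2·3.343702) = 35.5083.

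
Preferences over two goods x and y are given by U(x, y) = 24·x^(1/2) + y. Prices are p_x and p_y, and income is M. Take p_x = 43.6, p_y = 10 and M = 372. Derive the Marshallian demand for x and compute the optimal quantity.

Set MRS = p_x/p_y: 12·x^(−1/2) = p_x/p_y.
Thus x* = (12·p_y/p_x)² — independent of M — with the rest of income spent on y.
Plugging in: x* = (12·10/43.6)² = 7.5751.

x* = 7.5751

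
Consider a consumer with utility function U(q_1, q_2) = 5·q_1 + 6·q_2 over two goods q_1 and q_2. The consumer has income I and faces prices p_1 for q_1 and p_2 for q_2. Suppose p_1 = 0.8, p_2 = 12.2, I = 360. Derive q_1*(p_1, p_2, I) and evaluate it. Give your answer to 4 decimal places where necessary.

q_1* = 450

Linear utility — the consumer picks whichever good has higher MU/price: 5/0.8 = 6.25 vs 6/12.2 = 0.4918.
q_1 gives more utility per dollar, so spend all income on q_1: q_1* = I/p_1, q_2* = 0.
Numerically: q_1* = 450, q_2* = 0.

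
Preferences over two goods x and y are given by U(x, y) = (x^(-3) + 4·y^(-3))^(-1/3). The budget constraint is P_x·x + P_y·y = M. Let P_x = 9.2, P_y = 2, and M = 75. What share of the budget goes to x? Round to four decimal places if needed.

From the CES first-order condition, (1/4)·(y/x)^(4) = P_x/P_y.
Hence y/x = (4·P_x/P_y)^(1/(4)), i.e. raised to the 0.25 power.
With the ratio pinned down, the budget gives x* = M/(P_x + P_y·(y/x)) and y* = (y/x)·x*.
Numerically y/x = 2.071116, so x* = 75/(9.2 + 2·2.071116) = 5.6212 and y* = 2.071116·5.6212 = 11.6423.
Expenditure on x: 9.2·5.6212 = 51.7155; share = 0.6895.

share on x = 0.6895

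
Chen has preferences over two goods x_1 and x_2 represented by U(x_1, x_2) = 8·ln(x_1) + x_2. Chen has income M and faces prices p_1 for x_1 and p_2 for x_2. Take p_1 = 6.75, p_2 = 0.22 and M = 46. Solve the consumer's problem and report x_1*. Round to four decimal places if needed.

MU_x_1 = 8/x_1, MU_x_2 = 1. Tangency: 8/x_1 = p_1/p_2.
So x_1*(p_1,p_2) = 8·p_2/p_1, independent of income; and x_2* = (M − 8·p_2)/p_2.
At the given prices: x_1* = 8·0.22/6.75 = 0.2607.

x_1* = 0.2607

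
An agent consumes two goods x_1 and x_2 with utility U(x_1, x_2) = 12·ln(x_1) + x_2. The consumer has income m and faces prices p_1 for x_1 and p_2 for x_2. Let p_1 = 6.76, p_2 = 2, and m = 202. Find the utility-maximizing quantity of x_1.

So x_1*(p_1,p_2) = 12·p_2/p_1, independent of income; and x_2* = (m − 12·p_2)/p_2.
At the given prices: x_1* = 12·2/6.76 = 3.5503.

x_1* = 3.5503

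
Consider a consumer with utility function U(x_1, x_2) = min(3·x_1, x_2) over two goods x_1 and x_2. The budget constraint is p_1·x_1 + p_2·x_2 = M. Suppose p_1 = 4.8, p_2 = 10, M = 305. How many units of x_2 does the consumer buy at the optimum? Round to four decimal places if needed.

With perfect complements, no substitution: consume in ratio x_1:x_2 = 1:3.
Budget: p_1·x_1 + p_2·3·x_1 = M, so (p_1 + 3·p_2)·x_1 = M.
Demand: x_1*(p_1,p_2,M) = M/(p_1 + 3·p_2), x_2* = 3·M/(p_1 + 3·p_2).
Here 4.8 + 3·10 = 34.8, giving x_2* = 26.2931.

x_2* = 26.2931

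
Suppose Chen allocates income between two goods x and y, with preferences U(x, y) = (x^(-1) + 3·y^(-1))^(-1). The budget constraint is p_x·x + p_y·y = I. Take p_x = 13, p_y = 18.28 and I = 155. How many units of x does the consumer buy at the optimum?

Numerically y/x = 1.460643, so x* = 155/(13 + 18.28·1.460643) = 3.9042.

x* = 3.9042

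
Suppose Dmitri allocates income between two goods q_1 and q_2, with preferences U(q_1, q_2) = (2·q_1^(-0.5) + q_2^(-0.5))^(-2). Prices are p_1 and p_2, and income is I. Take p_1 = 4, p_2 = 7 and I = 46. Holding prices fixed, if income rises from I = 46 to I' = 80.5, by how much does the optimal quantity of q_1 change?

Numerically q_2/q_1 = 0.433798, so q_1* = 46/(4 + 7·0.433798) = 6.5373.
At I' = 80.5: q_1* = 11.4402. Change: 11.4402 − 6.5373 = 4.9029.

Δq_1* = 4.9029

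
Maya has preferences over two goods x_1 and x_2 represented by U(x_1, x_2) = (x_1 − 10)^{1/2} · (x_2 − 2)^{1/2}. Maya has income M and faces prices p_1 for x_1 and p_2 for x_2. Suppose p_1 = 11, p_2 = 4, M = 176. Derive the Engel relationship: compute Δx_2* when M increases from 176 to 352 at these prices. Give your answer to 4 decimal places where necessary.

Δx_2* = 22

This is Cobb-Douglas in (x_1−10, x_2−2): tangency gives 0.5·p_2·(x_2−2) = 0.5·p_1·(x_1−10).
After buying the subsistence bundle (10, 2), a share 0.5 of the remaining income goes to x_1: x_1* = 10 + 0.5·(M − 10p_1 − 2p_2)/p_1.
Discretionary income = 176 − 10·11 − 2·4 = 58; x_2* = 2 + 0.5·58/4 = 9.25.
At M' = 352: x_2* = 31.25. Change: 31.25 − 9.25 = 22.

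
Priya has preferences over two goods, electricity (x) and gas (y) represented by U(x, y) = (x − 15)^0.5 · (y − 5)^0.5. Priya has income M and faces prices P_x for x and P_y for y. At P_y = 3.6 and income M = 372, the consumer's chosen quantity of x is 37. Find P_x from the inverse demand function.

P_x = 6

Let x' = x−15, y' = y−5. MRS = y'/x' = P_x/P_y.
After buying the subsistence bundle (15, 5), a share 0.5 of the remaining income goes to x: x* = 15 + 0.5·(M − 15P_x − 5P_y)/P_x.
Set x* = 37 in the demand function and solve for P_x: P_x = 6.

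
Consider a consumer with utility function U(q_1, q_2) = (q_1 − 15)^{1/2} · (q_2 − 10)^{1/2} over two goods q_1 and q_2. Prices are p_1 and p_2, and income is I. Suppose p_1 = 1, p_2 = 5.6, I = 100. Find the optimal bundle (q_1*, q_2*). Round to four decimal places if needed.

q_1* = 29.5, q_2* = 12.5893

Let q_1' = q_1−15, q_2' = q_2−10. MRS = q_2'/q_1' = p_1/p_2.
After buying the subsistence bundle (15, 10), a share 0.5 of the remaining income goes to q_1: q_1* = 15 + 0.5·(I − 15p_1 − 10p_2)/p_1.
Discretionary income = 100 − 15·1 − 10·5.6 = 29; q_1* = 15 + 0.5·29/1 = 29.5; q_2* = 10 + 0.5·29/5.6 = 12.5893.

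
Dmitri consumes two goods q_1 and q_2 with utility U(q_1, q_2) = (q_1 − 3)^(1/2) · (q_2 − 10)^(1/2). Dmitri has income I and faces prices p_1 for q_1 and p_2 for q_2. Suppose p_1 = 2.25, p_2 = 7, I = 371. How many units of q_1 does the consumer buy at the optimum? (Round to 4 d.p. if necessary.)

MRS = (q_2−10)/(q_1−3). Tangency with p_1/p_2 gives q_2−10 = (p_1/p_2)·(q_1−3).
After buying the subsistence bundle (3, 10), a share 0.5 of the remaining income goes to q_1: q_1* = 3 + 0.5·(I − 3p_1 − 10p_2)/p_1.
Discretionary income = 371 − 3·2.25 − 10·7 = 294.25; q_1* = 3 + 0.5·294.25/2.25 = 68.3889.

q_1* = 68.3889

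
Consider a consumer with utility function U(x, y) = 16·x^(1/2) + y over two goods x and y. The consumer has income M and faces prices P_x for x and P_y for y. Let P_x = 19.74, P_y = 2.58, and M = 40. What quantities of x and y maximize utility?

MU_x = 8/√x, MU_y = 1. Tangency: 8/√x = P_x/P_y.
Solve: √x = 8·P_y/P_x, so x*(P_x,P_y) = (8·P_y/P_x)², and y* = (M − P_x·x*)/P_y.
Plugging in: x* = (8·2.58/19.74)² = 1.0933, y* = 7.1391.

x* = 1.0933, y* = 7.1391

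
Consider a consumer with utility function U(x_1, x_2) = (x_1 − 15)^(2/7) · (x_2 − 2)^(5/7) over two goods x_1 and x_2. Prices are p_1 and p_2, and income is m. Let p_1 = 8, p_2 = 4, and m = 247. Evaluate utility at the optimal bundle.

Substituting into the budget: x_1* = 15 + 2/7·(m − 15·p_1 − 2·p_2)/p_1, and x_2* = 2 + 5/7·(…)/p_2.
Discretionary income = 247 − 15·8 − 2·4 = 119; x_1* = 15 + 2/7·119/8 = 19.25; x_2* = 2 + 5/7·119/4 = 23.25.
Utility at the optimum: U(19.25, 23.25) = 13.4169.

V = 13.4169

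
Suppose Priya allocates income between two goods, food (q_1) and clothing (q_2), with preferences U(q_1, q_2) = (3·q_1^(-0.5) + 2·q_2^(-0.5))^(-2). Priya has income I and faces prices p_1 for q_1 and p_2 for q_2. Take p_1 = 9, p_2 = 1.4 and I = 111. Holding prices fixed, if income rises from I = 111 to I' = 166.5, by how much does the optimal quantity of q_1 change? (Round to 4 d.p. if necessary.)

Δq_1* = 4.3722

MRS = MU_q_1/MU_q_2 = (3/2)·(q_2/q_1)^(1.5). Set equal to p_1/p_2.
Solve for the ratio: q_2/q_1 = [(2/3)·p_1/p_2]^(2/3).
With the ratio pinned down, the budget gives q_1* = I/(p_1 + p_2·(q_2/q_1)) and q_2* = (q_2/q_1)·q_1*.
Numerically q_2/q_1 = 2.63845, so q_1* = 111/(9 + 1.4·2.63845) = 8.7444.
At I' = 166.5: q_1* = 13.1166. Change: 13.1166 − 8.7444 = 4.3722.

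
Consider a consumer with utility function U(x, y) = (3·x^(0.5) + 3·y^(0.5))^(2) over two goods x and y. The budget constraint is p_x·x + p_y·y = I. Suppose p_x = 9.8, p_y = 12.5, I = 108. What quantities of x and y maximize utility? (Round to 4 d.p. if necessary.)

Numerically y/x = 0.614656, so x* = 108/(9.8 + 12.5·0.614656) = 6.1774 and y* = 0.614656·6.1774 = 3.797.

x* = 6.1774, y* = 3.797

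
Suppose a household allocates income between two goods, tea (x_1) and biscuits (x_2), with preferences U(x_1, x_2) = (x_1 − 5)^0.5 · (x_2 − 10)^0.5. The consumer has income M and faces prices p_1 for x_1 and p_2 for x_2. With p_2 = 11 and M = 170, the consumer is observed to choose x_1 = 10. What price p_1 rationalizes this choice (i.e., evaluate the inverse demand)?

p_1 = 4

This is Cobb-Douglas in (x_1−5, x_2−10): tangency gives 0.5·p_2·(x_2−10) = 0.5·p_1·(x_1−5).
After buying the subsistence bundle (5, 10), a share 0.5 of the remaining income goes to x_1: x_1* = 5 + 0.5·(M − 5p_1 − 10p_2)/p_1.
Set x_1* = 10 in the demand function and solve for p_1: p_1 = 4.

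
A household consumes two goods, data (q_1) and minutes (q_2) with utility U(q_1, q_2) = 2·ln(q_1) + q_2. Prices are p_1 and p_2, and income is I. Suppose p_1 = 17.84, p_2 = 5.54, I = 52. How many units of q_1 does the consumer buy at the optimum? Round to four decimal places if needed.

q_1* = 0.6211

MU_q_1 = 2/q_1, MU_q_2 = 1. Tangency: 2/q_1 = p_1/p_2.
So q_1*(p_1,p_2) = 2·p_2/p_1, independent of income; and q_2* = (I − 2·p_2)/p_2.
At the given prices: q_1* = 2·5.54/17.84 = 0.6211.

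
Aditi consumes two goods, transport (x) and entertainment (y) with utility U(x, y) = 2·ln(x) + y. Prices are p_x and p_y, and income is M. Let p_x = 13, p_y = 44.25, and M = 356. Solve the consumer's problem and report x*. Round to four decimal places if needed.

x* = 6.8077

Set MRS = p_x/p_y: (2/x)/1 = p_x/p_y.
So x*(p_x,p_y) = 2·p_y/p_x, independent of income; and y* = (M − 2·p_y)/p_y.
At the given prices: x* = 2·44.25/13 = 6.8077.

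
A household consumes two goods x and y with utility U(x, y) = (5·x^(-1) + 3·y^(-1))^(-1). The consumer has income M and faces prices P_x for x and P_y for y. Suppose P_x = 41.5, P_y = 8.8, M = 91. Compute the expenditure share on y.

From the CES first-order condition, (5/3)·(y/x)^(2) = P_x/P_y.
Hence y/x = ((3/5)·P_x/P_y)^(1/(2)), i.e. raised to the 0.5 power.
With the ratio pinned down, the budget gives x* = M/(P_x + P_y·(y/x)) and y* = (y/x)·x*.
Numerically y/x = 1.682125, so x* = 91/(41.5 + 8.8·1.682125) = 1.6163 and y* = 1.682125·1.6163 = 2.7188.
Expenditure on y: 8.8·2.7188 = 23.9251; share = 0.2629.

share on y = 0.2629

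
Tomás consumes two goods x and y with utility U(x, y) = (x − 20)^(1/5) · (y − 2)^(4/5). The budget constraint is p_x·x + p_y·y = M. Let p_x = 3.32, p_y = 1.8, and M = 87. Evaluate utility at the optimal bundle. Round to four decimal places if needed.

After buying the subsistence bundle (20, 2), a share 0.2 of the remaining income goes to x: x* = 20 + 0.2·(M − 20p_x − 2p_y)/p_x.
Discretionary income = 87 − 20·3.32 − 2·1.8 = 17; x* = 20 + 0.2·17/3.32 = 21.0241; y* = 2 + 0.8·17/1.8 = 9.5556.
Utility at the optimum: U(21.0241, 9.5556) = 5.0662.

V = 5.0662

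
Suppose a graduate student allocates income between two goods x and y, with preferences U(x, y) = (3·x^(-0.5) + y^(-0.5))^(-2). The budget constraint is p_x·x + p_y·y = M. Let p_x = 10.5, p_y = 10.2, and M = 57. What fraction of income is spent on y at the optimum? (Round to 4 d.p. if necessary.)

share on y = 0.3226

Numerically y/x = 0.490131, so x* = 57/(10.5 + 10.2·0.490131) = 3.6776 and y* = 0.490131·3.6776 = 1.8025.
Expenditure on y: 10.2·1.8025 = 18.3854; share = 0.3226.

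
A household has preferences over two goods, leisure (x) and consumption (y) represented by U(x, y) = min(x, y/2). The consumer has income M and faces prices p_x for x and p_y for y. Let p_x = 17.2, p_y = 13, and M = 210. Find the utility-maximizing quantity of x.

x* = 4.8611

Leontief preferences: the optimum is at the kink where x/1 = y/2, i.e. y = 2·x.
Budget: p_x·x + p_y·2·x = M, so (p_x + 2·p_y)·x = M.
Demand: x*(p_x,p_y,M) = M/(p_x + 2·p_y), y* = 2·M/(p_x + 2·p_y).
Here 17.2 + 2·13 = 43.2, giving x* = 4.8611.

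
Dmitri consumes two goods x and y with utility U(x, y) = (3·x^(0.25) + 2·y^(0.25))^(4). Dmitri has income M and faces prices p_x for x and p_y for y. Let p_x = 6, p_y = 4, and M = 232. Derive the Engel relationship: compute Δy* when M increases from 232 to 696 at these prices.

MRS = MU_x/MU_y = (3/2)·(y/x)^(0.75). Set equal to p_x/p_y.
Solve for the ratio: y/x = [(2/3)·p_x/p_y]^(4/3).
Substitute y = (y/x)·x into the budget: x* = M/(p_x + p_y·(y/x)).
Numerically y/x = 1, so x* = 232/(6 + 4·1) = 23.2 and y* = 1·23.2 = 23.2.
At M' = 696: y* = 69.6. Change: 69.6 − 23.2 = 46.4.

Δy* = 46.4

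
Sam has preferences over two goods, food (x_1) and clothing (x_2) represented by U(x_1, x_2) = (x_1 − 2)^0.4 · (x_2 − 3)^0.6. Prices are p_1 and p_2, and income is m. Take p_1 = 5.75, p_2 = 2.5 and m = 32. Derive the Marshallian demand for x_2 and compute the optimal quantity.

x_2* = 6.12

MRS = (2/3)·(x_2−3)/(x_1−2). Tangency with p_1/p_2 gives x_2−3 = (3/2)·(p_1/p_2)·(x_1−2).
Substituting into the budget: x_1* = 2 + 0.4·(m − 2·p_1 − 3·p_2)/p_1, and x_2* = 3 + 0.6·(…)/p_2.
Discretionary income = 32 − 2·5.75 − 3·2.5 = 13; x_2* = 3 + 0.6·13/2.5 = 6.12.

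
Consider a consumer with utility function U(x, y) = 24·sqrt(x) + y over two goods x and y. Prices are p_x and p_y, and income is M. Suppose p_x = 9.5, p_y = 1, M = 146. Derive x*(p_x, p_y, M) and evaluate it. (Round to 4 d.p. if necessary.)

x* = 1.5956

MU_x = 12/√x, MU_y = 1. Tangency: 12/√x = p_x/p_y.
Thus x* = (12·p_y/p_x)² — independent of M — with the rest of income spent on y.
Plugging in: x* = (12·1/9.5)² = 1.5956.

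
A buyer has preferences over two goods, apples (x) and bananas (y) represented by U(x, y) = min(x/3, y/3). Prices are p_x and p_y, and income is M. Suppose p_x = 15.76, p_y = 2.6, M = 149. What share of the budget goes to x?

share on x = 0.8584

Demand: x*(p_x,p_y,M) = 3·M/(3·p_x + 3·p_y), y* = 3·M/(3·p_x + 3·p_y).
Here 3·15.76 + 3·2.6 = 55.08, giving x* = 8.1155 and y* = 8.1155.
Expenditure on x: 15.76·8.1155 = 127.8998; share = 0.8584.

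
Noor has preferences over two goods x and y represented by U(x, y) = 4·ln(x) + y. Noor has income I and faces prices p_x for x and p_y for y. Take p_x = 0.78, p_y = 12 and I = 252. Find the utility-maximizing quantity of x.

x* = 61.5385

Set MRS = p_x/p_y: (4/x)/1 = p_x/p_y.
So x*(p_x,p_y) = 4·p_y/p_x, independent of income; and y* = (I − 4·p_y)/p_y.
At the given prices: x* = 4·12/0.78 = 61.5385.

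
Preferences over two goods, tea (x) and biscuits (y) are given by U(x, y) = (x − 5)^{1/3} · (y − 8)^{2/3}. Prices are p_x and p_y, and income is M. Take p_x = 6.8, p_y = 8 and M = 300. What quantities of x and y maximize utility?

Discretionary income = 300 − 5·6.8 − 8·8 = 202; x* = 5 + 1/3·202/6.8 = 14.902; y* = 8 + 2/3·202/8 = 24.8333.

x* = 14.902, y* = 24.8333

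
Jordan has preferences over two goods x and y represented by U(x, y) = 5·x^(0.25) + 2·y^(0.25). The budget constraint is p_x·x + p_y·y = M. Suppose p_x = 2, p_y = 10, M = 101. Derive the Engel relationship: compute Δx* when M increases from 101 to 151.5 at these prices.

MRS = MU_x/MU_y = (5/2)·(y/x)^(0.75). Set equal to p_x/p_y.
Solve for the ratio: y/x = [(2/5)·p_x/p_y]^(4/3).
With the ratio pinned down, the budget gives x* = M/(p_x + p_y·(y/x)) and y* = (y/x)·x*.
Numerically y/x = 0.034471, so x* = 101/(2 + 10·0.034471) = 43.0757.
At M' = 151.5: x* = 64.6135. Change: 64.6135 − 43.0757 = 21.5378.

Δx* = 21.5378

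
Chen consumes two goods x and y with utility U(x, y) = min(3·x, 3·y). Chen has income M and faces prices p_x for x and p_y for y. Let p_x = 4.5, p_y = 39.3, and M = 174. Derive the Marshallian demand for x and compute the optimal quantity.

With perfect complements, no substitution: consume in ratio x:y = 3:3.
Budget: p_x·x + p_y·x = M, so (3·p_x + 3·p_y)·x = 3·M.
Demand: x*(p_x,p_y,M) = 3·M/(3·p_x + 3·p_y), y* = 3·M/(3·p_x + 3·p_y).
Here 3·4.5 + 3·39.3 = 131.4, giving x* = 3.9726.

x* = 3.9726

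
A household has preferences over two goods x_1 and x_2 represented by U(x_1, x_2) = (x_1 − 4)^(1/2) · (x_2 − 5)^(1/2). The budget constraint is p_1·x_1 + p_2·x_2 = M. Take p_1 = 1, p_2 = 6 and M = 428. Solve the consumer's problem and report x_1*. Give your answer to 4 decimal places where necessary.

x_1* = 201

Let x_1' = x_1−4, x_2' = x_2−5. MRS = x_2'/x_1' = p_1/p_2.
After buying the subsistence bundle (4, 5), a share 0.5 of the remaining income goes to x_1: x_1* = 4 + 0.5·(M − 4p_1 − 5p_2)/p_1.
Discretionary income = 428 − 4·1 − 5·6 = 394; x_1* = 4 + 0.5·394/1 = 201.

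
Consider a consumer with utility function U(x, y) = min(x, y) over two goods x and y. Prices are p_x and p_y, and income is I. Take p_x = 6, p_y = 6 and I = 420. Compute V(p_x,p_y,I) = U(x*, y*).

V = 35

Leontief preferences: the optimum is at the kink where x/1 = y/1, i.e. y = x.
Budget: p_x·x + p_y·x = I, so (p_x + p_y)·x = I.
Demand: x*(p_x,p_y,I) = I/(p_x + p_y), y* = I/(p_x + p_y).
Here 6 + 6 = 12, giving x* = 35 and y* = 35.
Utility at the optimum: U(35, 35) = 35.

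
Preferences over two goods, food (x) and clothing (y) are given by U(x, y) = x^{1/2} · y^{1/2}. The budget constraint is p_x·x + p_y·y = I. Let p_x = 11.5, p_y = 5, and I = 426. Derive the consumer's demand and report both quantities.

MU_x/MU_y = (0.5·y)/(0.5·x); tangency sets this equal to p_x/p_y.
Rearranging, p_y·y = p_x·x. Substituting into the budget gives p_x·x·(1 + 1) = I.
Demand: x*(p_x,p_y,I) = 0.5·I/p_x and y* = 0.5·I/p_y.
At p_x=11.5, p_y=5, I=426: x* = 0.5·426/11.5 = 18.5217, y* = 42.6.

x* = 18.5217, y* = 42.6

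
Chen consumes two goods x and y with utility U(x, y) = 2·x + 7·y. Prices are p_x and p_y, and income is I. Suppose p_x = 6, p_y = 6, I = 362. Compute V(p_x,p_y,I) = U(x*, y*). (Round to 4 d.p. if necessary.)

V = 422.3333

Linear utility — the consumer picks whichever good has higher MU/price: 2/6 = 0.3333 vs 7/6 = 1.1667.
y gives more utility per dollar, so spend all income on y: y* = I/p_y, x* = 0.
Numerically: x* = 0, y* = 60.3333.
Utility at the optimum: U(0, 60.3333) = 422.3333.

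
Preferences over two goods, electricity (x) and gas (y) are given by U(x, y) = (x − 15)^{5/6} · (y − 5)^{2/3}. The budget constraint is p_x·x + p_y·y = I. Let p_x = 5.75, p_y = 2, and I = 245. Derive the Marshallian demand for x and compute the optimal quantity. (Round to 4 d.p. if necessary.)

x* = 29.372

MRS = (5/4)·(y−5)/(x−15). Tangency with p_x/p_y gives y−5 = (4/5)·(p_x/p_y)·(x−15).
After buying the subsistence bundle (15, 5), a share 5/9 of the remaining income goes to x: x* = 15 + 5/9·(I − 15p_x − 5p_y)/p_x.
Discretionary income = 245 − 15·5.75 − 5·2 = 148.75; x* = 15 + 5/9·148.75/5.75 = 29.372.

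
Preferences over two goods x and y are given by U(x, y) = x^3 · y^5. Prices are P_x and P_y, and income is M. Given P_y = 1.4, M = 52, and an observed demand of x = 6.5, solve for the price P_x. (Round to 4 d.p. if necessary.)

The MRS is (3/5)·y/x. Set MRS = P_x/P_y.
Rearranging, P_y·y = (5/3)·P_x·x. Substituting into the budget gives P_x·x·(1 + (5/3)) = M.
Demand: x*(P_x,P_y,M) = 0.375·M/P_x and y* = 0.625·M/P_y.
Set x* = 6.5 in the demand function and solve for P_x: P_x = 3.

P_x = 3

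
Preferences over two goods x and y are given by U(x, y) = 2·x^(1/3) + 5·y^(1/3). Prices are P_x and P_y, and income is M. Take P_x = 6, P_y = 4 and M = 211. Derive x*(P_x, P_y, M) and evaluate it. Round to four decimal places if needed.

x* = 6.0204

MU_x ∝ 2·x^(-2/3), MU_y ∝ 5·y^(-2/3), so MRS = (2/5)·(y/x)^(2/3) = P_x/P_y.
Hence y/x = ((5/2)·P_x/P_y)^(1/(2/3)), i.e. raised to the 1.5 power.
With the ratio pinned down, the budget gives x* = M/(P_x + P_y·(y/x)) and y* = (y/x)·x*.
Numerically y/x = 7.261844, so x* = 211/(6 + 4·7.261844) = 6.0204.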